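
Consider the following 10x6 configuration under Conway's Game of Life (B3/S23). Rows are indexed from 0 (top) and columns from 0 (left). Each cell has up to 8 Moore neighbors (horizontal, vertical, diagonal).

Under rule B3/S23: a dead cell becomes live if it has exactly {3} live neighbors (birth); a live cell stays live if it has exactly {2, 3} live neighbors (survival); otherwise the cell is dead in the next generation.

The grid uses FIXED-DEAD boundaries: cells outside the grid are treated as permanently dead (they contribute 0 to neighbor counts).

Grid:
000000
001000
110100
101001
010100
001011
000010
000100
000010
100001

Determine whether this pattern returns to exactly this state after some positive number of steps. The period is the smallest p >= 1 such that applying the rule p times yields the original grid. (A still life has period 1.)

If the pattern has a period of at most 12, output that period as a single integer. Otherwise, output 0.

Answer: 0

Derivation:
Simulating and comparing each generation to the original:
Gen 0 (original, given above): 17 live cells
Gen 1: 18 live cells, differs from original
Gen 2: 14 live cells, differs from original
Gen 3: 15 live cells, differs from original
Gen 4: 16 live cells, differs from original
Gen 5: 19 live cells, differs from original
Gen 6: 16 live cells, differs from original
Gen 7: 19 live cells, differs from original
Gen 8: 16 live cells, differs from original
Gen 9: 15 live cells, differs from original
Gen 10: 16 live cells, differs from original
Gen 11: 15 live cells, differs from original
Gen 12: 15 live cells, differs from original
No period found within 12 steps.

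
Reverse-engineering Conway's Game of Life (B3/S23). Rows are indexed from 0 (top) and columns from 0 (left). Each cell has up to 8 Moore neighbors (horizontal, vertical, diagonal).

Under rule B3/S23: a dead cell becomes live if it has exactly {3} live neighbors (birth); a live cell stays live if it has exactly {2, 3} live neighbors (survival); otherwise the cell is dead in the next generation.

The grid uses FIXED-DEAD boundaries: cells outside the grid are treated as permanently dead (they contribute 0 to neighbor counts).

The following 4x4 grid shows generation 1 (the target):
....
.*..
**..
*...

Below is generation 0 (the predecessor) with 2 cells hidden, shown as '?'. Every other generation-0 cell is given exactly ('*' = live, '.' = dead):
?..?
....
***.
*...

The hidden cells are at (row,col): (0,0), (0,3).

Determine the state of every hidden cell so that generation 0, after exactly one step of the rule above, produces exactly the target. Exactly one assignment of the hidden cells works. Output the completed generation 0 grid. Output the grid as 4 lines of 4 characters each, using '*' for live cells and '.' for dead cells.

Answer: ....
....
***.
*...

Derivation:
Hidden generation-0 cells (in order): (0,0), (0,3).
A hidden cell only influences target cells in its own 3x3 neighborhood. Try each of the 2^2 = 4 assignments, step the completed generation 0 forward once under B3/S23, and compare with the target:
  (0,0)=. (0,3)=. -> step reproduces the target at every cell -> ACCEPT
  (0,0)=. (0,3)=* -> step gives (1,2)='*' but target has '.' -> reject
  (0,0)=* (0,3)=. -> step gives (1,0)='*' but target has '.' -> reject
  (0,0)=* (0,3)=* -> step gives (1,0)='*' but target has '.' -> reject
Unique solution: (0,0)=dead, (0,3)=dead.
Check: live-neighbor counts of every cell in the completed generation 0:
0000
2321
2311
2421
Applying B3/S23 to generation 0 with these counts gives:
....
.*..
**..
*...
which matches the target exactly.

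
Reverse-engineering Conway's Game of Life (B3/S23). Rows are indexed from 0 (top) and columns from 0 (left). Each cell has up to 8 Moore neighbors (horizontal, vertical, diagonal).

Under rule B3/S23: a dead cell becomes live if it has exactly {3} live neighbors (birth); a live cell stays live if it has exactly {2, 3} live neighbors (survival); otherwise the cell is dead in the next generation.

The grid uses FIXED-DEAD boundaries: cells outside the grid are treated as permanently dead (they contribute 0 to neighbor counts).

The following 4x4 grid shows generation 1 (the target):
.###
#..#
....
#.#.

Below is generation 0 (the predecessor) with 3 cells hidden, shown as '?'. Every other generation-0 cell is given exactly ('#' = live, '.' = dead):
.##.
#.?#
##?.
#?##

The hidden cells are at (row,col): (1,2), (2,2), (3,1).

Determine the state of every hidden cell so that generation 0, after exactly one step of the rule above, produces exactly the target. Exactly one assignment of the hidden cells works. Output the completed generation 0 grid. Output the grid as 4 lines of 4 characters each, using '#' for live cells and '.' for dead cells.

Answer: .##.
#.##
##..
####

Derivation:
Hidden generation-0 cells (in order): (1,2), (2,2), (3,1).
A hidden cell only influences target cells in its own 3x3 neighborhood. Try each of the 2^3 = 8 assignments, step the completed generation 0 forward once under B3/S23, and compare with the target:
  (1,2)=. (2,2)=. (3,1)=. -> step gives (0,3)='.' but target has '#' -> reject
  (1,2)=. (2,2)=. (3,1)=# -> step gives (0,3)='.' but target has '#' -> reject
  (1,2)=. (2,2)=# (3,1)=. -> step gives (0,3)='.' but target has '#' -> reject
  (1,2)=. (2,2)=# (3,1)=# -> step gives (0,3)='.' but target has '#' -> reject
  (1,2)=# (2,2)=. (3,1)=. -> step gives (2,0)='#' but target has '.' -> reject
  (1,2)=# (2,2)=. (3,1)=# -> step reproduces the target at every cell -> ACCEPT
  (1,2)=# (2,2)=# (3,1)=. -> step gives (2,0)='#' but target has '.' -> reject
  (1,2)=# (2,2)=# (3,1)=# -> step gives (3,2)='.' but target has '#' -> reject
Unique solution: (1,2)=live, (2,2)=dead, (3,1)=live.
Check: live-neighbor counts of every cell in the completed generation 0:
2333
3642
4664
3431
Applying B3/S23 to generation 0 with these counts gives:
.###
#..#
....
#.#.
which matches the target exactly.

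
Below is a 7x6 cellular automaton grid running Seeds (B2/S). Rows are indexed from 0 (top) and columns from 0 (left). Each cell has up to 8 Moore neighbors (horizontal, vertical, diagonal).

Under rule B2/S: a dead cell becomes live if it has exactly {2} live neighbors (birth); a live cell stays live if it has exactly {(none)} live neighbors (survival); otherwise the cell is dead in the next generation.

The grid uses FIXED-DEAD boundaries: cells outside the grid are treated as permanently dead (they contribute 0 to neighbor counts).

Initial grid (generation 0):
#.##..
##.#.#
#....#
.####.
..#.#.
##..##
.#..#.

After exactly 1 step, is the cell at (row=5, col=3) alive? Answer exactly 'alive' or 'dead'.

Simulating step by step:
Generation 0 (given above): 21 live cells
Generation 1: 3 live cells
......
......
......
#.....
......
......
..##..

Cell (5,3) at generation 1: 0 -> dead

Answer: dead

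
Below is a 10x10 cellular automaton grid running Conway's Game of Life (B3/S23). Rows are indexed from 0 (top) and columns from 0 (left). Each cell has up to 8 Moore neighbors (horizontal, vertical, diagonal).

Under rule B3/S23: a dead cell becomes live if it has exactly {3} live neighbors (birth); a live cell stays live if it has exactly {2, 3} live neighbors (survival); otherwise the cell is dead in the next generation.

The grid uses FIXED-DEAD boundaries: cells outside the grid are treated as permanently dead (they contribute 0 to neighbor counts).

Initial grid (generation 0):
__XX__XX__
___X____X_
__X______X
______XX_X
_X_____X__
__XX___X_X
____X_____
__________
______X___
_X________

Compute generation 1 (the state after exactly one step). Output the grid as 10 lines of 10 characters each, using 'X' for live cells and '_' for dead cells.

Answer: __XX___X__
___X___XX_
_______X_X
______XX__
__X____X__
__XX____X_
___X______
__________
__________
__________

Derivation:
Simulating step by step:
Generation 0 (given above): 20 live cells
Generation 1: 16 live cells
(generation 1 grid is the final answer)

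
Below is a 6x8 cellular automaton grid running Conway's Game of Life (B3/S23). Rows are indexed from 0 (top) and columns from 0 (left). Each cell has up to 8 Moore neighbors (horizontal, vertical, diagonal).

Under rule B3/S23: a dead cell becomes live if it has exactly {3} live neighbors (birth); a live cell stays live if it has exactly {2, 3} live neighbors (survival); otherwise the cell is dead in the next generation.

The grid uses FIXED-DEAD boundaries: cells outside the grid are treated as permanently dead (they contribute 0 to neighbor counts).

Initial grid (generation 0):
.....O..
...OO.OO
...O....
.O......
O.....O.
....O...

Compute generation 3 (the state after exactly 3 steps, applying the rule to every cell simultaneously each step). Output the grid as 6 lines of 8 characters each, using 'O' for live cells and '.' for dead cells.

Simulating step by step:
Generation 0 (given above): 10 live cells
Generation 1: 10 live cells
....OOO.
...OOOO.
..OOO...
........
........
........
Generation 2: 6 live cells
...O..O.
..O...O.
..O.....
...O....
........
........
Generation 3: 4 live cells
(generation 3 grid is the final answer)

Answer: ........
..OO....
..OO....
........
........
........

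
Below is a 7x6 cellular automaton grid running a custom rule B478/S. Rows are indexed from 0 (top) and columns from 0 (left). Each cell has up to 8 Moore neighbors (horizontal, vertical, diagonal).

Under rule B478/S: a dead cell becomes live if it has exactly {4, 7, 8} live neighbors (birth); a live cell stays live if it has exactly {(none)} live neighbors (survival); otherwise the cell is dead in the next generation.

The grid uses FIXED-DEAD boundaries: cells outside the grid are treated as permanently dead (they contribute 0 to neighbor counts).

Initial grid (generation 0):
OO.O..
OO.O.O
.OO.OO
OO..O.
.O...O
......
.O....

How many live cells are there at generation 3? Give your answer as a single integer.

Answer: 0

Derivation:
Simulating step by step:
Generation 0 (given above): 17 live cells
Generation 1: 4 live cells
..O...
......
...O..
..O..O
......
......
......
Generation 2: 0 live cells
......
......
......
......
......
......
......
Generation 3: 0 live cells
......
......
......
......
......
......
......
Population at generation 3: 0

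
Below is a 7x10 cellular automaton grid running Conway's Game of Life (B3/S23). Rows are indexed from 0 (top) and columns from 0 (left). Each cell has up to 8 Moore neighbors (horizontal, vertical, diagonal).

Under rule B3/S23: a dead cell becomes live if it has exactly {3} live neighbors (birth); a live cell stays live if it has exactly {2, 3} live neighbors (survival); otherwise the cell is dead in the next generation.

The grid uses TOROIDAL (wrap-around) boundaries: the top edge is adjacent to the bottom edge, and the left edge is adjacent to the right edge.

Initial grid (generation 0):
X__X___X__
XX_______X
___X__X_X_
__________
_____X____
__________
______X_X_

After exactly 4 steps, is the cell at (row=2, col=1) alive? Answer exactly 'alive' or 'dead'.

Answer: dead

Derivation:
Simulating step by step:
Generation 0 (given above): 12 live cells
Generation 1: 13 live cells
XX_____XX_
XXX____XXX
X________X
__________
__________
__________
_______X__
Generation 2: 6 live cells
__X___X___
__X____X__
__________
__________
__________
__________
_______XX_
Generation 3: 3 live cells
______X_X_
__________
__________
__________
__________
__________
_______X__
Generation 4: 2 live cells
_______X__
__________
__________
__________
__________
__________
_______X__

Cell (2,1) at generation 4: 0 -> dead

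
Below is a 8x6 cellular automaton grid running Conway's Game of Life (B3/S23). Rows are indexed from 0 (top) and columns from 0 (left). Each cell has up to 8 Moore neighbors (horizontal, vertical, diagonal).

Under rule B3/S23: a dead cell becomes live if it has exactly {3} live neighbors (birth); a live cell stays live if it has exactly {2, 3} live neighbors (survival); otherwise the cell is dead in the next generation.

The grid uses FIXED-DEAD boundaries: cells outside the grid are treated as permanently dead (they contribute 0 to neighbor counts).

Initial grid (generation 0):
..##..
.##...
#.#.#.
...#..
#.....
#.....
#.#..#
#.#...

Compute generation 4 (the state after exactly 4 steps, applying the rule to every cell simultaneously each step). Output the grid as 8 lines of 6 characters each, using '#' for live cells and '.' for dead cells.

Simulating step by step:
Generation 0 (given above): 15 live cells
Generation 1: 8 live cells
.###..
......
..#...
.#.#..
......
#.....
#.....
......
Generation 2: 5 live cells
..#...
.#.#..
..#...
..#...
......
......
......
......
Generation 3: 6 live cells
..#...
.#.#..
.###..
......
......
......
......
......
Generation 4: 6 live cells
(generation 4 grid is the final answer)

Answer: ..#...
.#.#..
.#.#..
..#...
......
......
......
......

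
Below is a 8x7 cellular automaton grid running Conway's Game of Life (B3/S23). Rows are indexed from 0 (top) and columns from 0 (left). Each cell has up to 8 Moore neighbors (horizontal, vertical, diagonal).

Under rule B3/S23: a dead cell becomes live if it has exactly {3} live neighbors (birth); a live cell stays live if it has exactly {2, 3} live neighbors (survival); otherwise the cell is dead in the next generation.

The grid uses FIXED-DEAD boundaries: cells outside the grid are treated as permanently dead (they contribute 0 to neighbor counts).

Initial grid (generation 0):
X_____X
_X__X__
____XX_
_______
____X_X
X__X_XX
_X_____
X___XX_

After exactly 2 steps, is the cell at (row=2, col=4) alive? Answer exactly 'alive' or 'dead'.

Answer: alive

Derivation:
Simulating step by step:
Generation 0 (given above): 16 live cells
Generation 1: 12 live cells
_______
____X__
____XX_
____X__
____X_X
____XXX
XX____X
_______
Generation 2: 13 live cells
_______
____XX_
___XXX_
___XX__
___XX_X
____X_X
______X
_______

Cell (2,4) at generation 2: 1 -> alive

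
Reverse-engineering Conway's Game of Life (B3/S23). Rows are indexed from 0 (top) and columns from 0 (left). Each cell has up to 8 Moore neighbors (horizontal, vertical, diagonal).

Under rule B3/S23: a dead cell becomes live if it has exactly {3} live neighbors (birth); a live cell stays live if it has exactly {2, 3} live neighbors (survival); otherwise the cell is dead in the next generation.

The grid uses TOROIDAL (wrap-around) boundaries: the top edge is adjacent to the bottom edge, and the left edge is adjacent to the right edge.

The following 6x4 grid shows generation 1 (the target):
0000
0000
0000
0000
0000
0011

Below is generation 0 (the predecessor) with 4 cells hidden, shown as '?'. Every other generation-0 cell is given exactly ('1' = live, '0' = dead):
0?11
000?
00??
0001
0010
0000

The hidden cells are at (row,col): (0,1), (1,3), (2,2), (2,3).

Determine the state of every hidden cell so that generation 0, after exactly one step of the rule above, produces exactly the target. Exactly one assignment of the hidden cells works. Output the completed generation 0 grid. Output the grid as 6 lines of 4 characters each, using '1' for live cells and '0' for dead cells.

Answer: 0011
0000
0000
0001
0010
0000

Derivation:
Hidden generation-0 cells (in order): (0,1), (1,3), (2,2), (2,3).
A hidden cell only influences target cells in its own 3x3 neighborhood. Try each of the 2^4 = 16 assignments, step the completed generation 0 forward once under B3/S23, and compare with the target:
  (0,1)=0 (1,3)=0 (2,2)=0 (2,3)=0 -> step reproduces the target at every cell -> ACCEPT
  (0,1)=0 (1,3)=0 (2,2)=0 (2,3)=1 -> step gives (1,2)='1' but target has '0' -> reject
  (0,1)=0 (1,3)=0 (2,2)=1 (2,3)=0 -> step gives (1,2)='1' but target has '0' -> reject
  (0,1)=0 (1,3)=0 (2,2)=1 (2,3)=1 -> step gives (2,2)='1' but target has '0' -> reject
  (0,1)=0 (1,3)=1 (2,2)=0 (2,3)=0 -> step gives (0,2)='1' but target has '0' -> reject
  (0,1)=0 (1,3)=1 (2,2)=0 (2,3)=1 -> step gives (0,2)='1' but target has '0' -> reject
  (0,1)=0 (1,3)=1 (2,2)=1 (2,3)=0 -> step gives (0,2)='1' but target has '0' -> reject
  (0,1)=0 (1,3)=1 (2,2)=1 (2,3)=1 -> step gives (0,2)='1' but target has '0' -> reject
  (0,1)=1 (1,3)=0 (2,2)=0 (2,3)=0 -> step gives (0,2)='1' but target has '0' -> reject
  (0,1)=1 (1,3)=0 (2,2)=0 (2,3)=1 -> step gives (0,2)='1' but target has '0' -> reject
  (0,1)=1 (1,3)=0 (2,2)=1 (2,3)=0 -> step gives (0,2)='1' but target has '0' -> reject
  (0,1)=1 (1,3)=0 (2,2)=1 (2,3)=1 -> step gives (0,2)='1' but target has '0' -> reject
  (0,1)=1 (1,3)=1 (2,2)=0 (2,3)=0 -> step gives (0,0)='1' but target has '0' -> reject
  (0,1)=1 (1,3)=1 (2,2)=0 (2,3)=1 -> step gives (0,0)='1' but target has '0' -> reject
  (0,1)=1 (1,3)=1 (2,2)=1 (2,3)=0 -> step gives (0,0)='1' but target has '0' -> reject
  (0,1)=1 (1,3)=1 (2,2)=1 (2,3)=1 -> step gives (0,0)='1' but target has '0' -> reject
Unique solution: (0,1)=dead, (1,3)=dead, (2,2)=dead, (2,3)=dead.
Check: live-neighbor counts of every cell in the completed generation 0:
1111
1122
1011
1121
1112
1233
Applying B3/S23 to generation 0 with these counts gives:
0000
0000
0000
0000
0000
0011
which matches the target exactly.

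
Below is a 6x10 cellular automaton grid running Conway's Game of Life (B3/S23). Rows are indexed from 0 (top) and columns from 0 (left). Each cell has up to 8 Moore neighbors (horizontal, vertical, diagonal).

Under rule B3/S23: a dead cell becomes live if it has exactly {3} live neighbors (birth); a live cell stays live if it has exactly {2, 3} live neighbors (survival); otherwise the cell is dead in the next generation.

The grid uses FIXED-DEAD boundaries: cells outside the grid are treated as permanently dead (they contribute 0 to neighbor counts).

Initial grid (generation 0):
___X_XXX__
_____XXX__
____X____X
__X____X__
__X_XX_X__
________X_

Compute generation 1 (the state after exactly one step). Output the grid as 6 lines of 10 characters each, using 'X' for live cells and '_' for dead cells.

Answer: ____XX_X__
_______XX_
_____X_XX_
____XXX_X_
___X__XXX_
__________

Derivation:
Simulating step by step:
Generation 0 (given above): 16 live cells
Generation 1: 16 live cells
(generation 1 grid is the final answer)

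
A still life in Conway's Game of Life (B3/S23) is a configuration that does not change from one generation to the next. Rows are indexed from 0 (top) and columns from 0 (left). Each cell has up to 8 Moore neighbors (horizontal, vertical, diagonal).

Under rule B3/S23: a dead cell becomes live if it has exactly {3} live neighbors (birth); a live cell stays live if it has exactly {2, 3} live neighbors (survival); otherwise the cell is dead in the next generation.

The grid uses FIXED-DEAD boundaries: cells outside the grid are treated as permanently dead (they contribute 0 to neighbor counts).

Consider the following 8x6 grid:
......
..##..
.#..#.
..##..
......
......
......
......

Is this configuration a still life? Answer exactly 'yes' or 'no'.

Compute generation 1 and compare to generation 0 (given above):
Generation 1:
......
..##..
.#..#.
..##..
......
......
......
......
The grids are IDENTICAL -> still life.

Answer: yes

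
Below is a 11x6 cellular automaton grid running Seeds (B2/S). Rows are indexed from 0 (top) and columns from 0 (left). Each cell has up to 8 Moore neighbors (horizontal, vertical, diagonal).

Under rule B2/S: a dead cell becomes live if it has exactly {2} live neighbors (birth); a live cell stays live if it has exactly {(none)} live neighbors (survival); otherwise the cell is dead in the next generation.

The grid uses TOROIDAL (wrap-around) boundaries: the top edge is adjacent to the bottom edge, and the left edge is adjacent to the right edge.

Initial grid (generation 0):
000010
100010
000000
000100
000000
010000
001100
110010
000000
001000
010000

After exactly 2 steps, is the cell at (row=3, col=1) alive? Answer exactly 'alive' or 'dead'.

Simulating step by step:
Generation 0 (given above): 12 live cells
Generation 1: 19 live cells
110100
000100
000111
000000
001000
000100
000011
000001
101101
010000
001100
Generation 2: 13 live cells
000000
010000
001000
001001
000100
001001
100100
011000
000000
000001
000010

Cell (3,1) at generation 2: 0 -> dead

Answer: dead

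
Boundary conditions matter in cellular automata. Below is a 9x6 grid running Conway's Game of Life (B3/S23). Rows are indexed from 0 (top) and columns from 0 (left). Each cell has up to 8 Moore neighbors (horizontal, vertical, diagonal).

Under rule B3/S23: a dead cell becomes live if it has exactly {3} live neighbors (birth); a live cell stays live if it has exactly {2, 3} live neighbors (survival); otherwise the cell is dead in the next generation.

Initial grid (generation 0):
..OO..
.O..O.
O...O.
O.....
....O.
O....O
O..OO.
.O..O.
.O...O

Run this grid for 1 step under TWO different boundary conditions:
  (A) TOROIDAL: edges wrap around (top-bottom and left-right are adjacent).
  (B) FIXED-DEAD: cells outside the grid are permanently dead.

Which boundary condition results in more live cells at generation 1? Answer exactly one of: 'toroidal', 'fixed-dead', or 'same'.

Answer: toroidal

Derivation:
Under TOROIDAL boundary, generation 1:
OOOOO.
.OO.OO
OO....
......
O.....
O..O..
OO.OO.
.OOOO.
OO.OO.
Population = 26

Under FIXED-DEAD boundary, generation 1:
..OO..
.OO.O.
OO....
......
......
...O.O
OO.OOO
OOOOOO
......
Population = 20

Comparison: toroidal=26, fixed-dead=20 -> toroidal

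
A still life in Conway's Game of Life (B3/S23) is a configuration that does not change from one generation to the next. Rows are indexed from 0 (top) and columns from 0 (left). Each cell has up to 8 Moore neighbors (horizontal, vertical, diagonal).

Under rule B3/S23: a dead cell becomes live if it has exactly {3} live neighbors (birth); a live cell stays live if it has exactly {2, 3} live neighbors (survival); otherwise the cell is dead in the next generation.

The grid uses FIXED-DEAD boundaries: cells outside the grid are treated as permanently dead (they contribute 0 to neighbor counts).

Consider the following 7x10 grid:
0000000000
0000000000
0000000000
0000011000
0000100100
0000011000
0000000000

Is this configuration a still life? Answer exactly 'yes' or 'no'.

Compute generation 1 and compare to generation 0 (given above):
Generation 1:
0000000000
0000000000
0000000000
0000011000
0000100100
0000011000
0000000000
The grids are IDENTICAL -> still life.

Answer: yes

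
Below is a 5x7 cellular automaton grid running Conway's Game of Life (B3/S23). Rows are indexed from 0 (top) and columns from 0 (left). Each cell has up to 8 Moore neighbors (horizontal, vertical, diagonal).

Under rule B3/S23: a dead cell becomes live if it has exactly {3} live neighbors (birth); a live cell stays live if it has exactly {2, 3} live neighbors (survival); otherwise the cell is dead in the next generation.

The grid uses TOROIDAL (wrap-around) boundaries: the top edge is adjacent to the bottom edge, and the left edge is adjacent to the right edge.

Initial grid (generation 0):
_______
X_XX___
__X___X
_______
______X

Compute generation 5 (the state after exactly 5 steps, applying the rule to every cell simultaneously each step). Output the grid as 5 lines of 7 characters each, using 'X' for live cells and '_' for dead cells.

Answer: __X____
_X_X___
_X_X___
__X____
_______

Derivation:
Simulating step by step:
Generation 0 (given above): 6 live cells
Generation 1: 6 live cells
_______
_XXX___
_XXX___
_______
_______
Generation 2: 6 live cells
__X____
_X_X___
_X_X___
__X____
_______
Generation 3: 6 live cells
__X____
_X_X___
_X_X___
__X____
_______
Generation 4: 6 live cells
__X____
_X_X___
_X_X___
__X____
_______
Generation 5: 6 live cells
(generation 5 grid is the final answer)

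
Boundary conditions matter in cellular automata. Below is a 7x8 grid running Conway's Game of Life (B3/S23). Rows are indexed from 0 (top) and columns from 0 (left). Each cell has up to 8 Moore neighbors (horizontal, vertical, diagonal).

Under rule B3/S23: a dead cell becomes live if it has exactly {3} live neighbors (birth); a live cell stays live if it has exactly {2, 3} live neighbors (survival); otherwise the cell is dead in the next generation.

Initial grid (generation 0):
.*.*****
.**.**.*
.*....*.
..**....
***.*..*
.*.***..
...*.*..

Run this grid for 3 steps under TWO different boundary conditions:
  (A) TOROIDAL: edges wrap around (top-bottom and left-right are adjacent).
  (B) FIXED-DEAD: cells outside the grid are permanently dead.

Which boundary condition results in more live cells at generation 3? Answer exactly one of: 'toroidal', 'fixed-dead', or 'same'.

Answer: fixed-dead

Derivation:
Under TOROIDAL boundary, generation 3:
........
...***.*
...***.*
.***...*
....**..
....*...
..*..*..
Population = 17

Under FIXED-DEAD boundary, generation 3:
*.*.....
....*...
..***..*
*.**...*
..*.*..*
*.*....*
*.***.*.
Population = 22

Comparison: toroidal=17, fixed-dead=22 -> fixed-dead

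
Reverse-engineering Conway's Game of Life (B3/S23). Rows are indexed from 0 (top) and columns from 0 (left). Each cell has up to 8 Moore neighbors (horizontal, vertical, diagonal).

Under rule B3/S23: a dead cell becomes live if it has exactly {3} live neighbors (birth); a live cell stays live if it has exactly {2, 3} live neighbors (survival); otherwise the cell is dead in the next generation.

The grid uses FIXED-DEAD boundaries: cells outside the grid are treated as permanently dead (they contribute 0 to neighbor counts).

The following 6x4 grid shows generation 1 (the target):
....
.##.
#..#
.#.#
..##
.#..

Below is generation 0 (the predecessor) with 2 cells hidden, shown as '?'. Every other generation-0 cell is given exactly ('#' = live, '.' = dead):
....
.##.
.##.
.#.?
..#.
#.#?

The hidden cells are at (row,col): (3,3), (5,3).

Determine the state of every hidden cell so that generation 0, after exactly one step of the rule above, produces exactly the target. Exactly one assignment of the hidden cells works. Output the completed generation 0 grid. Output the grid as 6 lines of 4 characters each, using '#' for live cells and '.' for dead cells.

Hidden generation-0 cells (in order): (3,3), (5,3).
A hidden cell only influences target cells in its own 3x3 neighborhood. Try each of the 2^2 = 4 assignments, step the completed generation 0 forward once under B3/S23, and compare with the target:
  (3,3)=. (5,3)=. -> step gives (2,3)='.' but target has '#' -> reject
  (3,3)=. (5,3)=# -> step gives (2,3)='.' but target has '#' -> reject
  (3,3)=# (5,3)=. -> step reproduces the target at every cell -> ACCEPT
  (3,3)=# (5,3)=# -> step gives (4,2)='.' but target has '#' -> reject
Unique solution: (3,3)=live, (5,3)=dead.
Check: live-neighbor counts of every cell in the completed generation 0:
1221
2332
3453
2352
2433
0312
Applying B3/S23 to generation 0 with these counts gives:
....
.##.
#..#
.#.#
..##
.#..
which matches the target exactly.

Answer: ....
.##.
.##.
.#.#
..#.
#.#.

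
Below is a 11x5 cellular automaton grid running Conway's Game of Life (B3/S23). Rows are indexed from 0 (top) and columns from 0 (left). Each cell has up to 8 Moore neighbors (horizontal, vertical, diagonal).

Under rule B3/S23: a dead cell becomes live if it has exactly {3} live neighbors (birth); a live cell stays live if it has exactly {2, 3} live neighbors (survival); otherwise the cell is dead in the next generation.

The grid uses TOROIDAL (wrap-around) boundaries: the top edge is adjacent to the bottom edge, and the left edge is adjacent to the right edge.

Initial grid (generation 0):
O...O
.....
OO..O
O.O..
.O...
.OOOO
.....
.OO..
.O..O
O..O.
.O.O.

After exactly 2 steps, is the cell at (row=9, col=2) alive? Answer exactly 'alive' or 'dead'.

Answer: dead

Derivation:
Simulating step by step:
Generation 0 (given above): 20 live cells
Generation 1: 26 live cells
O...O
.O...
OO..O
..O.O
....O
OOOO.
O....
OOO..
.O.OO
OO.O.
.OOO.
Generation 2: 20 live cells
O..OO
.O...
.OOOO
.O..O
....O
OOOO.
...O.
..OO.
...O.
.....
...O.

Cell (9,2) at generation 2: 0 -> dead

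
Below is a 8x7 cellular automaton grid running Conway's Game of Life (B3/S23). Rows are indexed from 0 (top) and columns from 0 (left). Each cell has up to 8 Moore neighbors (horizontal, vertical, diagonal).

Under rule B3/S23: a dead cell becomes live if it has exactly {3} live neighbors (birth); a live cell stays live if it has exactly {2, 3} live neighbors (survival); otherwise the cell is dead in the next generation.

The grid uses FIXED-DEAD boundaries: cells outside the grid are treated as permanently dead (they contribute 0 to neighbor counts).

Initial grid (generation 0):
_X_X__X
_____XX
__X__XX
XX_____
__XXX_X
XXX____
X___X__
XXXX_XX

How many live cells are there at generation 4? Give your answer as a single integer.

Simulating step by step:
Generation 0 (given above): 25 live cells
Generation 1: 23 live cells
_____XX
__X_X__
_X___XX
_X__X_X
___X___
X_X_XX_
____XX_
XXXXXX_
Generation 2: 20 live cells
_____X_
____X__
_XXXX_X
__X_X_X
_XXX___
_____X_
X_____X
_XXX_X_
Generation 3: 20 live cells
_______
__X_X__
_XX_X__
____X__
_XXXXX_
_XX____
_XX_XXX
_XX____
Generation 4: 17 live cells
_______
_XX____
_XX_XX_
_______
_X__XX_
X_____X
X____X_
_XXX_X_
Population at generation 4: 17

Answer: 17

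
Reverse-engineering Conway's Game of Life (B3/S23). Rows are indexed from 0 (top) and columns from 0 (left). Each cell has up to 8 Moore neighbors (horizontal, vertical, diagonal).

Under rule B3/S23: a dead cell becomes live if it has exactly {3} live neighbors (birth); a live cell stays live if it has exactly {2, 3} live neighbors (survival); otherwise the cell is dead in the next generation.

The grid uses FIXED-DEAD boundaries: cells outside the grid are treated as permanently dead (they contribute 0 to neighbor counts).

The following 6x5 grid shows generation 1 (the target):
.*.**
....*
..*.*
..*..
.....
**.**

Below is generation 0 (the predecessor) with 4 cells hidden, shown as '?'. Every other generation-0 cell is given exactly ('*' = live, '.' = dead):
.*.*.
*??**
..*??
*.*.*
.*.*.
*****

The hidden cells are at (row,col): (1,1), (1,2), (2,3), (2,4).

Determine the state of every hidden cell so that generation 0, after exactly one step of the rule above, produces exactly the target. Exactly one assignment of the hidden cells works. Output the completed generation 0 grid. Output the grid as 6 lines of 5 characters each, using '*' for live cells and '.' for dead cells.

Hidden generation-0 cells (in order): (1,1), (1,2), (2,3), (2,4).
A hidden cell only influences target cells in its own 3x3 neighborhood. Try each of the 2^4 = 16 assignments, step the completed generation 0 forward once under B3/S23, and compare with the target:
  (1,1)=. (1,2)=. (2,3)=. (2,4)=. -> step gives (0,1)='.' but target has '*' -> reject
  (1,1)=. (1,2)=. (2,3)=. (2,4)=* -> step gives (0,1)='.' but target has '*' -> reject
  (1,1)=. (1,2)=. (2,3)=* (2,4)=. -> step gives (0,1)='.' but target has '*' -> reject
  (1,1)=. (1,2)=. (2,3)=* (2,4)=* -> step gives (0,1)='.' but target has '*' -> reject
  (1,1)=. (1,2)=* (2,3)=. (2,4)=. -> step reproduces the target at every cell -> ACCEPT
  (1,1)=. (1,2)=* (2,3)=. (2,4)=* -> step gives (3,4)='*' but target has '.' -> reject
  (1,1)=. (1,2)=* (2,3)=* (2,4)=. -> step gives (2,2)='.' but target has '*' -> reject
  (1,1)=. (1,2)=* (2,3)=* (2,4)=* -> step gives (1,4)='.' but target has '*' -> reject
  (1,1)=* (1,2)=. (2,3)=. (2,4)=. -> step gives (0,0)='*' but target has '.' -> reject
  (1,1)=* (1,2)=. (2,3)=. (2,4)=* -> step gives (0,0)='*' but target has '.' -> reject
  (1,1)=* (1,2)=. (2,3)=* (2,4)=. -> step gives (0,0)='*' but target has '.' -> reject
  (1,1)=* (1,2)=. (2,3)=* (2,4)=* -> step gives (0,0)='*' but target has '.' -> reject
  (1,1)=* (1,2)=* (2,3)=. (2,4)=. -> step gives (0,0)='*' but target has '.' -> reject
  (1,1)=* (1,2)=* (2,3)=. (2,4)=* -> step gives (0,0)='*' but target has '.' -> reject
  (1,1)=* (1,2)=* (2,3)=* (2,4)=. -> step gives (0,0)='*' but target has '.' -> reject
  (1,1)=* (1,2)=* (2,3)=* (2,4)=* -> step gives (0,0)='*' but target has '.' -> reject
Unique solution: (1,1)=dead, (1,2)=live, (2,3)=dead, (2,4)=dead.
Check: live-neighbor counts of every cell in the completed generation 0:
22433
14442
25363
14341
45654
23432
Applying B3/S23 to generation 0 with these counts gives:
.*.**
....*
..*.*
..*..
.....
**.**
which matches the target exactly.

Answer: .*.*.
*.***
..*..
*.*.*
.*.*.
*****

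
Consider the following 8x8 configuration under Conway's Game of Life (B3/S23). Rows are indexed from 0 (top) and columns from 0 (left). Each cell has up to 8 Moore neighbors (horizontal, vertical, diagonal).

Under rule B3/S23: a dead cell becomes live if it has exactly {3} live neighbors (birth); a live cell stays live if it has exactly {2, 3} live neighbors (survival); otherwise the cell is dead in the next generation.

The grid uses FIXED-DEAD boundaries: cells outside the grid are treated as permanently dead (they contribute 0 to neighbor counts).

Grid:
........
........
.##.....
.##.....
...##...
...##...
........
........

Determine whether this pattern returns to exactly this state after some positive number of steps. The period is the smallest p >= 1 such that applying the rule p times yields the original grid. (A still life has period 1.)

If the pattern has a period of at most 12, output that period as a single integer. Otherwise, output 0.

Answer: 2

Derivation:
Simulating and comparing each generation to the original:
Gen 0 (original, given above): 8 live cells
Gen 1: 6 live cells, differs from original
Gen 2: 8 live cells, MATCHES original -> period = 2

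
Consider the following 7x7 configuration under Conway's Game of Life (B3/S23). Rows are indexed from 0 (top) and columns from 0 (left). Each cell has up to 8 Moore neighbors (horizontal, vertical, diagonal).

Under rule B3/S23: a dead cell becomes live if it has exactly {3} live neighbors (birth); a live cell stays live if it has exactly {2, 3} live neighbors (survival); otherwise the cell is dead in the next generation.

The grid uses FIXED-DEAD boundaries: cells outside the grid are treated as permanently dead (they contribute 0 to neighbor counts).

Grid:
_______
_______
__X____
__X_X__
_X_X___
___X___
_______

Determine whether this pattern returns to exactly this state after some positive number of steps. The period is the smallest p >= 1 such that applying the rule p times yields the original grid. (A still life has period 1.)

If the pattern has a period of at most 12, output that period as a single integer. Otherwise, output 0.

Simulating and comparing each generation to the original:
Gen 0 (original, given above): 6 live cells
Gen 1: 6 live cells, differs from original
Gen 2: 6 live cells, MATCHES original -> period = 2

Answer: 2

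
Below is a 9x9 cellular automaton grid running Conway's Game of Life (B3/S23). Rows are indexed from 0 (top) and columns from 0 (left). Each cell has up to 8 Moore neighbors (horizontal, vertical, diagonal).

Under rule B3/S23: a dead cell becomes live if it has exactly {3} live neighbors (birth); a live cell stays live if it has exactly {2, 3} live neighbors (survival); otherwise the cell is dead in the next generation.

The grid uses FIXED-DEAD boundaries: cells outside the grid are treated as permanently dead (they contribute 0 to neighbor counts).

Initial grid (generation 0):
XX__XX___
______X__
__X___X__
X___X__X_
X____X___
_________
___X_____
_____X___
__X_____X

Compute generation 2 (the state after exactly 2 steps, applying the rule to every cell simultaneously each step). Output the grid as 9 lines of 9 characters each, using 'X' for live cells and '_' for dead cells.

Simulating step by step:
Generation 0 (given above): 16 live cells
Generation 1: 9 live cells
_____X___
_X____X__
_____XXX_
_X___XX__
_________
_________
_________
_________
_________
Generation 2: 4 live cells
(generation 2 grid is the final answer)

Answer: _________
_______X_
_______X_
_____X_X_
_________
_________
_________
_________
_________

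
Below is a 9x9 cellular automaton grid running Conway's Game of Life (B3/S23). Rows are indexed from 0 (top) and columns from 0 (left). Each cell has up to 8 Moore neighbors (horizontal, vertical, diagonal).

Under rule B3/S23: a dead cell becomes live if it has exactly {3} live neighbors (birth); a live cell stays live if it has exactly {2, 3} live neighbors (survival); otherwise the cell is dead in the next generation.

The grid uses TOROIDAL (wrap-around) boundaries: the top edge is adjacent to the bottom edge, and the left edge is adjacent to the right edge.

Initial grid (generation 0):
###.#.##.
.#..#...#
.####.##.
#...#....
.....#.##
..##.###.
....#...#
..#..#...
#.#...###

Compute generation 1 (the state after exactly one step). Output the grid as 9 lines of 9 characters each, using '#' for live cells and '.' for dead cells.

Answer: ..#...#..
....#...#
.##.#..##
###.#....
...#.#.##
...#.#...
..#.#..#.
##.#.##..
#.#......

Derivation:
Simulating step by step:
Generation 0 (given above): 34 live cells
Generation 1: 29 live cells
(generation 1 grid is the final answer)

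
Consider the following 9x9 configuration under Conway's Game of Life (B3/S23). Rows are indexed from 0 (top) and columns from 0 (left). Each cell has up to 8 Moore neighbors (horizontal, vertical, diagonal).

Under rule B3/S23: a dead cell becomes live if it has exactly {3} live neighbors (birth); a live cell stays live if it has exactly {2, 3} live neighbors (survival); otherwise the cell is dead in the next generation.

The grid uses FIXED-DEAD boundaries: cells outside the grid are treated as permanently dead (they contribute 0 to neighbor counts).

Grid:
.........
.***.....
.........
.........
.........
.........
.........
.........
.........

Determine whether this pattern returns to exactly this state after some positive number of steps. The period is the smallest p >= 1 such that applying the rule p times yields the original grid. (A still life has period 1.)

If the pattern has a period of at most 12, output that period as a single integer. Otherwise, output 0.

Answer: 2

Derivation:
Simulating and comparing each generation to the original:
Gen 0 (original, given above): 3 live cells
Gen 1: 3 live cells, differs from original
Gen 2: 3 live cells, MATCHES original -> period = 2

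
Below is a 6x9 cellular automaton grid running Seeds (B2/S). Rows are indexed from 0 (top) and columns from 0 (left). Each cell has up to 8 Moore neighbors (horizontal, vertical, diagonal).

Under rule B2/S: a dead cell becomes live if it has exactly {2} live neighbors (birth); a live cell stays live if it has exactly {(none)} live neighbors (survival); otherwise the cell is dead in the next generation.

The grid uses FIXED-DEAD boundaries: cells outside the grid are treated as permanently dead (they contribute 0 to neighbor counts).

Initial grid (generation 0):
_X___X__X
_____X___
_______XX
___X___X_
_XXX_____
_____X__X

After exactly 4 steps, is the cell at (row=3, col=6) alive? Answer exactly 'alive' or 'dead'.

Simulating step by step:
Generation 0 (given above): 13 live cells
Generation 1: 13 live cells
____X_X__
____X____
____X____
_X__X_X__
______XXX
_X_XX____
Generation 2: 9 live cells
___X_____
_________
_________
___X____X
XX_______
__X__XX_X
Generation 3: 10 live cells
_________
_________
_________
XXX______
___XXXX_X
X______X_
Generation 4: 6 live cells
_________
_________
X_X______
______XX_
_________
___X____X

Cell (3,6) at generation 4: 1 -> alive

Answer: alive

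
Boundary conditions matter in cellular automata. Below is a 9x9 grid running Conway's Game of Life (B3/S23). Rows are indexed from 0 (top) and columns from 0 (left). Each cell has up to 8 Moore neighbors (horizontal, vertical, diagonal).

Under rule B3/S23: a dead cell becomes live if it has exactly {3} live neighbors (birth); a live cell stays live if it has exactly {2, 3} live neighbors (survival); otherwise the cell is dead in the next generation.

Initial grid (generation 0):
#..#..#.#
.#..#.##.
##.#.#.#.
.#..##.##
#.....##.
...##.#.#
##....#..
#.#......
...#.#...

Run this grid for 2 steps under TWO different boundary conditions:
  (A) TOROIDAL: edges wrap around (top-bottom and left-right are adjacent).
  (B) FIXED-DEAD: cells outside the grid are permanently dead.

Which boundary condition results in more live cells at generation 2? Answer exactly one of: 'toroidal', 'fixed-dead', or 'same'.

Under TOROIDAL boundary, generation 2:
.....#.##
.#..#....
##...#...
##..#....
#..###...
...##.#..
...#..##.
.......#.
....#..#.
Population = 24

Under FIXED-DEAD boundary, generation 2:
....##...
##.###...
#....#...
##..#....
#..###...
#..##.#..
...#..#..
#.##.....
.........
Population = 25

Comparison: toroidal=24, fixed-dead=25 -> fixed-dead

Answer: fixed-dead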